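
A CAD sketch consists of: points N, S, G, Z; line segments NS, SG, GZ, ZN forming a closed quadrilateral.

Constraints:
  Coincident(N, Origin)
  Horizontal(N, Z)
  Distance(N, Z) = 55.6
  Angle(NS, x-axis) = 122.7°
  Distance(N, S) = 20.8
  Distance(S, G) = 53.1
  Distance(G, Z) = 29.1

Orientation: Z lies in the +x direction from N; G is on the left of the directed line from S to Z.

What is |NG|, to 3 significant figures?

48.4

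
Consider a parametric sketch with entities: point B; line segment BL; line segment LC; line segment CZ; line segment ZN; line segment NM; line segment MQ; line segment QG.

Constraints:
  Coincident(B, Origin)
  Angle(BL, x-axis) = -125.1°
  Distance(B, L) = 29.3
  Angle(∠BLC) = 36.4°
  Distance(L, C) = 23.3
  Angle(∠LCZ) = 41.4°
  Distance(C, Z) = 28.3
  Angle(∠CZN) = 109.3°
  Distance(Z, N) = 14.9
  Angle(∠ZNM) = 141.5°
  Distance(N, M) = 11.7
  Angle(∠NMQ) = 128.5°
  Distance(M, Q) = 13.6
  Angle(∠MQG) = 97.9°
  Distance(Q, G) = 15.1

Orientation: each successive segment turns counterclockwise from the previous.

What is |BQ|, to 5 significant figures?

43.158

B is at the origin; BL runs at -125.1° with length 29.3, so L = (-16.848, -23.972). ∠BLC = 36.4° gives LC at 18.500° from the x-axis; with |LC| = 23.3, C = (5.2483, -16.579). ∠LCZ = 41.4° gives CZ at 157.10° from the x-axis; with |CZ| = 28.3, Z = (-20.821, -5.5664). ∠CZN = 109.3° gives ZN at -132.20° from the x-axis; with |ZN| = 14.9, N = (-30.830, -16.604). ∠ZNM = 141.5° gives NM at -93.700° from the x-axis; with |NM| = 11.7, M = (-31.585, -28.280). ∠NMQ = 128.5° gives MQ at -42.200° from the x-axis; with |MQ| = 13.6, Q = (-21.510, -37.415). Then |BQ| = |Q − B| = 43.158.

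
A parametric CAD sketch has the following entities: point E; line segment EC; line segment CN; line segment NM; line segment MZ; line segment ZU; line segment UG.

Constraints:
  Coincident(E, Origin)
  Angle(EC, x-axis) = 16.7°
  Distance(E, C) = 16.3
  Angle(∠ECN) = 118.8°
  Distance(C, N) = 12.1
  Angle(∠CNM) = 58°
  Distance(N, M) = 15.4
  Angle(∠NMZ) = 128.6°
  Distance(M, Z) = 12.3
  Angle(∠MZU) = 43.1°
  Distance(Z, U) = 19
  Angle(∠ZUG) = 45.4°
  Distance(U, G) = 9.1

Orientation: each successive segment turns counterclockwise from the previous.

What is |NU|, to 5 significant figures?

8.0903

E is at the origin; EC runs at 16.7° with length 16.3, so C = (15.613, 4.6840). ∠ECN = 118.8° gives CN at 77.900° from the x-axis; with |CN| = 12.1, N = (18.149, 16.515). ∠CNM = 58.0° gives NM at -160.10° from the x-axis; with |NM| = 15.4, M = (3.6685, 11.273). ∠NMZ = 128.6° gives MZ at -108.70° from the x-axis; with |MZ| = 12.3, Z = (-0.27509, -0.37738). ∠MZU = 43.1° gives ZU at 28.200° from the x-axis; with |ZU| = 19.0, U = (16.470, 8.6011). Then |NU| = |U − N| = 8.0903.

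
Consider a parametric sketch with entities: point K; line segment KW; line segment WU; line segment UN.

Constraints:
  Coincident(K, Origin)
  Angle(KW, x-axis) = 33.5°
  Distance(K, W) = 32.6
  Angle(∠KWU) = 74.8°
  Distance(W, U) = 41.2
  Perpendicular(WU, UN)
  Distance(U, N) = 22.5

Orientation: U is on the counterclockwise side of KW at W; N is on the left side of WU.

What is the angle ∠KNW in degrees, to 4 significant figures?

43.98°

K is at the origin; KW runs at 33.5° with length 32.6, so W = 32.6·(cos 33.5°, sin 33.5°) = (27.18, 17.99). ∠KWU = 74.8°, so WU runs at 33.5° + (180° − 74.8°) = 138.7° from the x-axis; with |WU| = 41.2, U = W + 41.2·(cos 138.7°, sin 138.7°) = (-3.767, 45.19). WU ⟂ UN; with |UN| = 22.5 on the left of WU, N = U + 22.5·(-0.6600, -0.7513) = (-18.62, 28.28). Then cos ∠KNW = NK·NW / (|NK||NW|), giving 43.98°.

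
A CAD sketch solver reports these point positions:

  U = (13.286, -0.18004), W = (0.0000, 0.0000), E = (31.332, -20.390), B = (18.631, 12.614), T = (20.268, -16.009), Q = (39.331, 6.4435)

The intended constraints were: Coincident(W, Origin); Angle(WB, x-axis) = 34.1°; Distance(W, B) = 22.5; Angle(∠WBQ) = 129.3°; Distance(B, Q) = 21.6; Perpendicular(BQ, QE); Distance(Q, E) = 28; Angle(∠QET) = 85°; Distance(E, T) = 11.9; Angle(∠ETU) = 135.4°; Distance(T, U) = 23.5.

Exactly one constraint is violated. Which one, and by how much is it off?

Distance(T, U) = 23.5 — off by 6.20.

W = (0.00, 0.00) ✓; WB at 34.10° ✓; |WB| = 22.50 ✓; ∠WBQ = 129.3° ✓; |BQ| = 21.60 ✓; ∠(BQ, QE) = 90.00° ✓; |QE| = 28.00 ✓; ∠QET = 85.00° ✓; |ET| = 11.90 ✓; ∠ETU = 135.4° ✓; |TU| = 17.30 ✗.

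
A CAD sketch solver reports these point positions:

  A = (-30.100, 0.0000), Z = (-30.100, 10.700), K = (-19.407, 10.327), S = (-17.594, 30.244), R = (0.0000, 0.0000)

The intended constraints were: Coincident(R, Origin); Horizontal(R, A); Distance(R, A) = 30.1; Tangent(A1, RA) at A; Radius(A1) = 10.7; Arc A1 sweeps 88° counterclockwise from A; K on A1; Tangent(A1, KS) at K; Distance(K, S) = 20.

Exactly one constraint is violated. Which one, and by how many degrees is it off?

Tangent(A1, KS) at K — off by 3.20°.

R = (0.00, 0.00) ✓; R.y = 0.00, A.y = 0.00 ✓; |RA| = 30.10 ✓; ∠(ZA, AR) = 90.00° ✓; |ZA| = 10.70 ✓; bearing(Z→K) − bearing(Z→A) = 88.00° ✓; |ZK| = 10.70 ✓; ∠(ZK, KS) = 93.20° ✗; |KS| = 20.00 ✓.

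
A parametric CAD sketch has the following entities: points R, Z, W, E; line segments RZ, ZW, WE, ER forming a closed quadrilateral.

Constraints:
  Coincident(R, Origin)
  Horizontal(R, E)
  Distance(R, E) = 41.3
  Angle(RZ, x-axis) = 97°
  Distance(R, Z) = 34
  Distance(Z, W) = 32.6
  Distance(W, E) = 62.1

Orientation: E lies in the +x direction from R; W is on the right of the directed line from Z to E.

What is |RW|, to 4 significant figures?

21.29

Checks: |ZW| = 32.60 ✓; |WE| = 62.10 ✓.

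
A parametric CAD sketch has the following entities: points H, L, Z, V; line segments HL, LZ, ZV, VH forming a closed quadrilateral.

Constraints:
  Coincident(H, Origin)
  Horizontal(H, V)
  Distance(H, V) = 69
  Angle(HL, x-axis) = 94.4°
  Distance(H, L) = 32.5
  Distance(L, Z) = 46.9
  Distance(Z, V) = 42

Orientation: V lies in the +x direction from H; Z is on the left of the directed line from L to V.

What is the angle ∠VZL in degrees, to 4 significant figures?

123.9°

Checks: |LZ| = 46.90 ✓; |ZV| = 42.00 ✓.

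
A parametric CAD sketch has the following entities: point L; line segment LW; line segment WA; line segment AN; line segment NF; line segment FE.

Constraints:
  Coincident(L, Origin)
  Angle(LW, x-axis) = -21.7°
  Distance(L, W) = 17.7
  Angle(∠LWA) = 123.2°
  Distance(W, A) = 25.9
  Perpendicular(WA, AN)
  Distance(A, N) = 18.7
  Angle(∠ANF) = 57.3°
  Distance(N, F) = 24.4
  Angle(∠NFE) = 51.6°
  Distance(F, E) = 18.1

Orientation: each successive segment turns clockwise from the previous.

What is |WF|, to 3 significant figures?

7.70

WA is perpendicular to AN, so AN runs at -168°; with |AN| = 18.7, N = (3.28, -35.7). ∠ANF = 57.3° gives NF at 68.8° from the x-axis; with |NF| = 24.4, F = (12.1, -12.9). Then |WF| = |F − W| = 7.70.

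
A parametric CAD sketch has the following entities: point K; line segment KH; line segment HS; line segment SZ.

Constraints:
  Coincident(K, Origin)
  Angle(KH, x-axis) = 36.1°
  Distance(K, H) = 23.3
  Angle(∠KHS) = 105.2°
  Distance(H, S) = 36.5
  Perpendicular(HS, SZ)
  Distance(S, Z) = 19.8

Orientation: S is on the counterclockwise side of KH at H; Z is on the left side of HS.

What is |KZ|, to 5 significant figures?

42.694

∠KHS = 105.2°, so HS runs at 36.1° + (180° − 105.2°) = 110.90° from the x-axis; with |HS| = 36.5, S = H + 36.5·(cos 110.90°, sin 110.90°) = (5.8052, 47.827). HS is perpendicular to SZ; with |SZ| = 19.8 on the left of HS, Z = S + 19.8·(-0.93420, -0.35674) = (-12.692, 40.763). Then |KZ| = |Z − K| = 42.694.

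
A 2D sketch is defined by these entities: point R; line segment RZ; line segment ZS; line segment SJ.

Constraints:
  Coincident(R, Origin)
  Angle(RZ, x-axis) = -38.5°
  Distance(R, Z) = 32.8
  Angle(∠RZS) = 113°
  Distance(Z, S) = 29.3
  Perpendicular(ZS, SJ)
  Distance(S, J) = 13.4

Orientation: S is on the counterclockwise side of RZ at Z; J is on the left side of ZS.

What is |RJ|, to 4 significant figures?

45.34

∠RZS = 113.0°, so ZS runs at -38.5° + (180° − 113.0°) = 28.50° from the x-axis; with |ZS| = 29.3, S = Z + 29.3·(cos 28.50°, sin 28.50°) = (51.42, -6.438). ZS is perpendicular to SJ; with |SJ| = 13.4 on the left of ZS, J = S + 13.4·(-0.4772, 0.8788) = (45.02, 5.338). Then |RJ| = |J − R| = 45.34.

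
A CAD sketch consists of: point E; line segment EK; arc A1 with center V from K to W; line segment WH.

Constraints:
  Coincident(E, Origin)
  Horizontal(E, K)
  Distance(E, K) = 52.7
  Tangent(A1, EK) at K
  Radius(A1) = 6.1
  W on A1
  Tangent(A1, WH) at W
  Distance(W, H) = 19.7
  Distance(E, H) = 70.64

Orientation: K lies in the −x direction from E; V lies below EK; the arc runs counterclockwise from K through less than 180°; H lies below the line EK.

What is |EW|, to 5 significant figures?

58.103

Checks: E.y = 0.00, K.y = 0.00 ✓; |VW| = 6.100 ✓; ∠(VW, WH) = 90.00° ✓; |WH| = 19.70 ✓; |EH| = 70.64 ✓.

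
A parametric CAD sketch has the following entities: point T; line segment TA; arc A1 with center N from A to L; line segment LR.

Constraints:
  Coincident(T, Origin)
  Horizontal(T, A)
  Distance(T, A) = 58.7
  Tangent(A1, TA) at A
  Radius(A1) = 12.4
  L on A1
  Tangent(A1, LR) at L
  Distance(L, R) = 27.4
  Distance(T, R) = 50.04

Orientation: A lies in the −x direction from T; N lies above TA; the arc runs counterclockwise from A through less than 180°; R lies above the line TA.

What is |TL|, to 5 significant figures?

47.801

Checks: |NA| = 12.40 ✓; |NL| = 12.40 ✓; ∠(NL, LR) = 90.00° ✓; |LR| = 27.40 ✓; |TR| = 50.04 ✓.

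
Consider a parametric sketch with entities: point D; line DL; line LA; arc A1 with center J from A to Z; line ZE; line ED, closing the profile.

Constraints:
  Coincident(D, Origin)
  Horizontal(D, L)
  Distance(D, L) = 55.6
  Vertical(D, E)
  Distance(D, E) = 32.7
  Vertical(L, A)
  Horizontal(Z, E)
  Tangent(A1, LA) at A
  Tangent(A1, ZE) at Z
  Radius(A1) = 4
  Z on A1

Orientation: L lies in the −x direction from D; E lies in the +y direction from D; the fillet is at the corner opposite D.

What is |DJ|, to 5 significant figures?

59.044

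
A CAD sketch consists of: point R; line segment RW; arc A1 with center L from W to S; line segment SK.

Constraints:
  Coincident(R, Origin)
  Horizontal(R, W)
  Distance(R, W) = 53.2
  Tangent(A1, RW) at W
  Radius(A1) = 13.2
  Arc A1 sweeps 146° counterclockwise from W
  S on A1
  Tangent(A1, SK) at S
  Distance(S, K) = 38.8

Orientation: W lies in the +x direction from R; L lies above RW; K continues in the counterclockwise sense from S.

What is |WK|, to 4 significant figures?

52.11

On A1, W sits at bearing -90° from L; a 146° counterclockwise sweep puts S at bearing 56°, so S = L + 13.2·(cos 56°, sin 56°) = (60.58, 24.14). A1 meets SK tangentially, so LS is at right angles to SK, so SK runs along (−sin 56°, cos 56°); with |SK| = 38.8, K = (28.41, 45.84). Then |WK| = |K − W| = 52.11.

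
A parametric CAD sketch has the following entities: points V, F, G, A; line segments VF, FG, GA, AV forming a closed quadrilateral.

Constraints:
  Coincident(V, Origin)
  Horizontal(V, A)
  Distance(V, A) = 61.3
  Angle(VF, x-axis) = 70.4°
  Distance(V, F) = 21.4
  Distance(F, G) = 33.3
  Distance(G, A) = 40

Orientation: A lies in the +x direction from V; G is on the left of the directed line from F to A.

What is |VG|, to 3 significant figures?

50.1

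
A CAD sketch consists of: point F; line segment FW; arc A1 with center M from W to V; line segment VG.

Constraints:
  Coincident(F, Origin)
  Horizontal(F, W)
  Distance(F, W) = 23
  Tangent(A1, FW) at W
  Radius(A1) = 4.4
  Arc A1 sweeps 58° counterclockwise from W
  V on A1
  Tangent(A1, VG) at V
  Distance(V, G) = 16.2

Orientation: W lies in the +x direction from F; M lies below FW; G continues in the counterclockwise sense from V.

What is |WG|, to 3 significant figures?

20.0

F is at the origin; F and W share the same y with |FW| = 23.0 and W on the +x side, so W = (23.0, 0.00). Since A1 is tangent to FW there, MW ⟂ FW, so M = W + (0, -4.4) = (23.0, -4.40). On A1, W sits at bearing 90° from M; a 58° counterclockwise sweep puts V at bearing 148°, so V = M + 4.4·(cos 148°, sin 148°) = (19.3, -2.07). The tangent condition forces MV to be normal to VG, so VG runs along (−sin 148°, cos 148°); with |VG| = 16.2, G = (10.7, -15.8). Then |WG| = |G − W| = 20.0.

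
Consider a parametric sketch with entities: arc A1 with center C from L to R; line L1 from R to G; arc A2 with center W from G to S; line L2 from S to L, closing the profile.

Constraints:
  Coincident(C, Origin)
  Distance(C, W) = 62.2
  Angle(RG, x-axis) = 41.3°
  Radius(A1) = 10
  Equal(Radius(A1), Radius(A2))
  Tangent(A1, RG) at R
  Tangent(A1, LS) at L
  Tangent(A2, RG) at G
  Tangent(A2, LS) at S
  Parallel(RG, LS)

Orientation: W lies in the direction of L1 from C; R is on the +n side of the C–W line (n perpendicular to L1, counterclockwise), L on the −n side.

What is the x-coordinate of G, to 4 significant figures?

40.13

The slot axis is L1's direction at 41.3°, so u = (cos 41.3°, sin 41.3°) = (0.7513, 0.6600) and n = (−sin 41.3°, cos 41.3°) = (-0.6600, 0.7513). C is at the origin and W lies 62.2 along u from C, so W = 62.2·u = (46.73, 41.05). Tangency of A1 to both parallel lines with radius 10.0 puts R and L at C ± 10.0·n: R = (-6.600, 7.513), L = (6.600, -7.513). Equal radii place G and S the same way about W: G = W + 10.0·n = (40.13, 48.56), S = W − 10.0·n = (53.33, 33.54). So G.x = 40.13.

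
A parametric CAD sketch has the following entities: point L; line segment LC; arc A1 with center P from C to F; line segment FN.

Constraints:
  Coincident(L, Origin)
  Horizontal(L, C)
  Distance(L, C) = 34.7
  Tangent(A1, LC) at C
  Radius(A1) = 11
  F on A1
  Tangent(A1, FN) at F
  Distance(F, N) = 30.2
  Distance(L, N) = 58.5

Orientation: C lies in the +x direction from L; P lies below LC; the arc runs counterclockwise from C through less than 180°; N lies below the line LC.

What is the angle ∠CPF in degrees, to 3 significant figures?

119°

Checks: |PF| = 11.00 ✓; ∠(PF, FN) = 90.00° ✓; |FN| = 30.20 ✓; |LN| = 58.50 ✓.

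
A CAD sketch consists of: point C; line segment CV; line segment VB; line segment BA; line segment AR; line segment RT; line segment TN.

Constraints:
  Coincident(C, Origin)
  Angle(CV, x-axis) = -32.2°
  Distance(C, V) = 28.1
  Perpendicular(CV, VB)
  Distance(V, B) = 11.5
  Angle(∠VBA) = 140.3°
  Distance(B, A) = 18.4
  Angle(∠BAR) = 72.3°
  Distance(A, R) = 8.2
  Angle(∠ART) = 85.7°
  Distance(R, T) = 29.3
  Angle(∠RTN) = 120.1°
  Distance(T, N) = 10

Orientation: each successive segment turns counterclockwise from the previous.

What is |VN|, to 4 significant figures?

20.76

∠ART = 85.7° gives RT at -60.50° from the x-axis; with |RT| = 29.3, T = (34.51, -15.99). ∠RTN = 120.1° gives TN at -0.6000° from the x-axis; with |TN| = 10.0, N = (44.51, -16.10). Then |VN| = |N − V| = 20.76.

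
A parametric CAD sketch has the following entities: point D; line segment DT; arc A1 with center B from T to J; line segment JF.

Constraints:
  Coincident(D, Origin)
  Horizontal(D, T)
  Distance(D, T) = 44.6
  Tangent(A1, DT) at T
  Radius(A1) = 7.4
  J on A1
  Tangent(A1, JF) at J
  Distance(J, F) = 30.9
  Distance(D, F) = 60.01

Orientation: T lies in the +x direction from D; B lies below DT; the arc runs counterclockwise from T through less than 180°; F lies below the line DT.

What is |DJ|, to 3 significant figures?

38.6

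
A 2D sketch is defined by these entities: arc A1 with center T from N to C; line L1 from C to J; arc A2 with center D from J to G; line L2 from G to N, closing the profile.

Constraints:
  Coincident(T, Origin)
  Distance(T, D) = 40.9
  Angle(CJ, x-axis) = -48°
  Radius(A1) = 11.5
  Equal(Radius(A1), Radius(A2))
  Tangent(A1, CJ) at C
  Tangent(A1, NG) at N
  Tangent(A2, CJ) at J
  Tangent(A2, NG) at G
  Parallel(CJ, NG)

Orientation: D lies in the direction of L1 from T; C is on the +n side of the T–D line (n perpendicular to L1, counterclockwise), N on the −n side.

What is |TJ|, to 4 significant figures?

42.49

The slot axis is L1's direction at -48.0°, so u = (cos -48.0°, sin -48.0°) = (0.6691, -0.7431) and n = (−sin -48.0°, cos -48.0°) = (0.7431, 0.6691). T is at the origin and D lies 40.9 along u from T, so D = 40.9·u = (27.37, -30.39). Tangency of A1 to both parallel lines with radius 11.5 puts C and N at T ± 11.5·n: C = (8.546, 7.695), N = (-8.546, -7.695). Equal radii place J and G the same way about D: J = D + 11.5·n = (35.91, -22.70), G = D − 11.5·n = (18.82, -38.09). Then |TJ| = |J − T| = 42.49.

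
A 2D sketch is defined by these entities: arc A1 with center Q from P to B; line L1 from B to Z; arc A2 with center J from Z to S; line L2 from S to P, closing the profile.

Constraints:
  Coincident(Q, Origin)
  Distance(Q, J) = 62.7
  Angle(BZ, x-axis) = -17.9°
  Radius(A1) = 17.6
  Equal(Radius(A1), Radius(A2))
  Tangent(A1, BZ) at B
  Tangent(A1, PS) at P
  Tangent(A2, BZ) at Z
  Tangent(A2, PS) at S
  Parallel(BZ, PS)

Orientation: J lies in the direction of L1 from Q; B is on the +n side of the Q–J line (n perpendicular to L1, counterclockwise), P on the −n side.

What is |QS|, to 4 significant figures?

65.12

Tangency of A1 to both parallel lines with radius 17.6 puts B and P at Q ± 17.6·n: B = (5.409, 16.75), P = (-5.409, -16.75). Equal radii place Z and S the same way about J: Z = J + 17.6·n = (65.07, -2.523), S = J − 17.6·n = (54.26, -36.02). Then |QS| = |S − Q| = 65.12.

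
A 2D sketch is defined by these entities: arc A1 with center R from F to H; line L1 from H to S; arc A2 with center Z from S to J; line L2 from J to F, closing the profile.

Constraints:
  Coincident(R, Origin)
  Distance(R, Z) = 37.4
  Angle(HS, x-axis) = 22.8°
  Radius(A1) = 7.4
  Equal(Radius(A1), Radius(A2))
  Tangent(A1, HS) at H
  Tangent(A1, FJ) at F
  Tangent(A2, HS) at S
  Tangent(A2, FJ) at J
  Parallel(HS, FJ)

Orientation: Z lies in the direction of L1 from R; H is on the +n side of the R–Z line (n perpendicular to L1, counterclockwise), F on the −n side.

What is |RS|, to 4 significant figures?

38.13

The slot axis is L1's direction at 22.8°, so u = (cos 22.8°, sin 22.8°) = (0.9219, 0.3875) and n = (−sin 22.8°, cos 22.8°) = (-0.3875, 0.9219). R is at the origin and Z lies 37.4 along u from R, so Z = 37.4·u = (34.48, 14.49). Tangency of A1 to both parallel lines with radius 7.4 puts H and F at R ± 7.4·n: H = (-2.868, 6.822), F = (2.868, -6.822). Equal radii place S and J the same way about Z: S = Z + 7.4·n = (31.61, 21.31), J = Z − 7.4·n = (37.35, 7.671). Then |RS| = |S − R| = 38.13.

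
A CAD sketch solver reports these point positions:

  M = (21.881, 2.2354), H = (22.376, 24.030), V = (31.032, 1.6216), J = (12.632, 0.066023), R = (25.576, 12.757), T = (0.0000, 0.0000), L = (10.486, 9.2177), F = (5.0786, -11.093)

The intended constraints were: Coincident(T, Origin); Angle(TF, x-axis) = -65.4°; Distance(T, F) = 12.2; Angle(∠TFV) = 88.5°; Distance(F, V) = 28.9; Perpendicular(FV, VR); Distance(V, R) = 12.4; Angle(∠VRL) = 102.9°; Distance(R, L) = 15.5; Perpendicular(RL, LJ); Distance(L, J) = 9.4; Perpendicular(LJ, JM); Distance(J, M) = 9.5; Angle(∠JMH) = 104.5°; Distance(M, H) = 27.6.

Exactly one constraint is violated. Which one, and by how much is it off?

Distance(M, H) = 27.6 — off by 5.80.

T = (0.00, 0.00) ✓; TF at -65.40° ✓; |TF| = 12.20 ✓; ∠TFV = 88.50° ✓; |FV| = 28.90 ✓; ∠(FV, VR) = 90.00° ✓; |VR| = 12.40 ✓; ∠VRL = 102.9° ✓; |RL| = 15.50 ✓; ∠(RL, LJ) = 90.00° ✓; |LJ| = 9.400 ✓; ∠(LJ, JM) = 90.00° ✓; |JM| = 9.500 ✓; ∠JMH = 104.5° ✓; |MH| = 21.80 ✗.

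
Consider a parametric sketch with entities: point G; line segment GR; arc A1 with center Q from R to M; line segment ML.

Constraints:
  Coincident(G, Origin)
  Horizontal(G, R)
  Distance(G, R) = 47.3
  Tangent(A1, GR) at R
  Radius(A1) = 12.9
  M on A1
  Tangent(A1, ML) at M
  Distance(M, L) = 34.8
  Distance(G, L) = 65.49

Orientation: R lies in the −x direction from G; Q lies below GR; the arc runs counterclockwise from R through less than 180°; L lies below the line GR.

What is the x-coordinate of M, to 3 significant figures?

-58.7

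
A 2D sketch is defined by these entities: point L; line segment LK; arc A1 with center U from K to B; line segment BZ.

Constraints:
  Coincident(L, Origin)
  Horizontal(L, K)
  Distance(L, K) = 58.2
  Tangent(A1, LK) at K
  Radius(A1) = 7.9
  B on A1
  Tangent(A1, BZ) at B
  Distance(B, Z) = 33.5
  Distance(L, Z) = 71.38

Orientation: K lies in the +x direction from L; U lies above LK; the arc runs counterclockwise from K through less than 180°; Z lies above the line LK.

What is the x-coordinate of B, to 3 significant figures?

65.8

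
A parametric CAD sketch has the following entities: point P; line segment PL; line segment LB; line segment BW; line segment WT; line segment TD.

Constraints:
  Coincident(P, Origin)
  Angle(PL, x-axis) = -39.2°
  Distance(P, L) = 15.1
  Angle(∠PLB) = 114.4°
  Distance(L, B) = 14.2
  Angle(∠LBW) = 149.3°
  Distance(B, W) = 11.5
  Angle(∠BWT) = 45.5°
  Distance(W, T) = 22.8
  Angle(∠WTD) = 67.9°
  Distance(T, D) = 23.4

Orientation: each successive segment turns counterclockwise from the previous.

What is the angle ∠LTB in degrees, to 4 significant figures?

56.02°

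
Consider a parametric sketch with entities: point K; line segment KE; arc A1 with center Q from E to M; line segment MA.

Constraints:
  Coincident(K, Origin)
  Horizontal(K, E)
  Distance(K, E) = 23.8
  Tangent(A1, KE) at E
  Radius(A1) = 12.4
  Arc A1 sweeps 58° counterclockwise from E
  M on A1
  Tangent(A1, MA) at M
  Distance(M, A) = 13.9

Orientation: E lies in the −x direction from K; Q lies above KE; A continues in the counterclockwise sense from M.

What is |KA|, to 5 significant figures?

18.584

K is at the origin; K and E share the same y with |KE| = 23.8 and E on the −x side, so E = (-23.800, 0.0000). A1 meets KE tangentially, so QE is at right angles to KE, so Q = E + (0, 12.4) = (-23.800, 12.400). On A1, E sits at bearing -90° from Q; a 58° counterclockwise sweep puts M at bearing -32°, so M = Q + 12.4·(cos -32°, sin -32°) = (-13.284, 5.8290). A1 meets MA tangentially, so QM is at right angles to MA, so MA runs along (−sin -32°, cos -32°); with |MA| = 13.9, A = (-5.9183, 17.617). Then |KA| = |A − K| = 18.584.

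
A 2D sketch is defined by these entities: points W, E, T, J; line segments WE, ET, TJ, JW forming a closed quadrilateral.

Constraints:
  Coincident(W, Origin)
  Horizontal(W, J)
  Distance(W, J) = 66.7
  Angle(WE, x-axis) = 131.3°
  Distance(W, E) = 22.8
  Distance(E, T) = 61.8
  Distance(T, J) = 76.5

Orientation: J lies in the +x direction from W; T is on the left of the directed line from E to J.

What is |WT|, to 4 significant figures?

68.88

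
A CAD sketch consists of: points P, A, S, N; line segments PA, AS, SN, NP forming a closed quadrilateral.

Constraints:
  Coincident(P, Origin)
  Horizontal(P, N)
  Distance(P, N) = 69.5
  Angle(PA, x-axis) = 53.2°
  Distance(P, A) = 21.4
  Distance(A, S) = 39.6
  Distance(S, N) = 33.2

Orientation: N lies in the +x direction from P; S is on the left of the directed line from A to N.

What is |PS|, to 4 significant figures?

57.99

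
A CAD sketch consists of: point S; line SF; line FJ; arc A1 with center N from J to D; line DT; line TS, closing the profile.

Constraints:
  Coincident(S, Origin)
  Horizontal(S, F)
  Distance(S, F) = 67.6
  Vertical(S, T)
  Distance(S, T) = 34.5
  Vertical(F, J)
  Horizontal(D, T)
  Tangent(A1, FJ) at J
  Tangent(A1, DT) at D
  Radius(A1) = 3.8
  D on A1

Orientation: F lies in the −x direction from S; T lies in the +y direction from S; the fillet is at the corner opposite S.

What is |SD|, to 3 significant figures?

72.5

The virtual corner opposite S is at (-67.6, 34.5). Tangency of A1 to FJ means the radius NJ is perpendicular to FJ and since A1 is tangent to DT there, ND ⟂ DT, with radius 3.8, so the center N sits 3.8 in from both sides at N = (-63.8, 30.7). That places the tangent points at J = (-67.6, 30.7) on FJ and D = (-63.8, 34.5) on DT. Then |SD| = |D − S| = 72.5.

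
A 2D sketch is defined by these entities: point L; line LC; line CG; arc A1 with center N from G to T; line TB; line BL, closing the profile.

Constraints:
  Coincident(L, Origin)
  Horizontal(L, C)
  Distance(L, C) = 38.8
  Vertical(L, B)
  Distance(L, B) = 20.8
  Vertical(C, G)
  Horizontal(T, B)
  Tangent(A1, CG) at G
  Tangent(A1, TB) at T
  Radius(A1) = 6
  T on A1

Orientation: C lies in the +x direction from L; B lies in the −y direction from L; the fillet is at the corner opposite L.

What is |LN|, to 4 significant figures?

35.98

L is at the origin; L and C share the same y with |LC| = 38.8 and C on the +x side, so C = (38.80, 0.000). L and B share the same x with |LB| = 20.8 and B on the −y side, so B = (0.000, -20.80). The virtual corner opposite L is at (38.80, -20.80). The tangent condition forces NG to be normal to CG and since A1 is tangent to TB there, NT ⟂ TB, with radius 6.0, so the center N sits 6.0 in from both sides at N = (32.80, -14.80). Then |LN| = |N − L| = 35.98.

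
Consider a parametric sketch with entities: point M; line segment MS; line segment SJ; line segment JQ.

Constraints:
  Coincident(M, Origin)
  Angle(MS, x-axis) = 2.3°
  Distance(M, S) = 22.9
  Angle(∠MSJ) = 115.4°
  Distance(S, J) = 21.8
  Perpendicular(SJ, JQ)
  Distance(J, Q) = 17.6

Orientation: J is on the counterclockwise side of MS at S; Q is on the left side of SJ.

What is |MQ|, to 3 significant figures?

31.8

M is at the origin; MS runs at 2.3° with length 22.9, so S = 22.9·(cos 2.3°, sin 2.3°) = (22.9, 0.919). ∠MSJ = 115.4°, so SJ runs at 2.3° + (180° − 115.4°) = 66.9° from the x-axis; with |SJ| = 21.8, J = S + 21.8·(cos 66.9°, sin 66.9°) = (31.4, 21.0). SJ is perpendicular to JQ; with |JQ| = 17.6 on the left of SJ, Q = J + 17.6·(-0.920, 0.392) = (15.2, 27.9). Then |MQ| = |Q − M| = 31.8.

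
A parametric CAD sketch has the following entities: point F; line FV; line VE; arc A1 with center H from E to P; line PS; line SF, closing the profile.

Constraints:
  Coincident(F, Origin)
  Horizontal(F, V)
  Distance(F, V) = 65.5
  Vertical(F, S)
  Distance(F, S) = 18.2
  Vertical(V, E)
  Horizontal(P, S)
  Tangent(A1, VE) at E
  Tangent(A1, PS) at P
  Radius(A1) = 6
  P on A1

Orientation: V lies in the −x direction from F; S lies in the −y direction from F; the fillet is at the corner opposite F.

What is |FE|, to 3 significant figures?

66.6

F is at the origin; FV is horizontal with |FV| = 65.5 and V on the −x side, so V = (-65.5, 0.00). FS is vertical with |FS| = 18.2 and S on the −y side, so S = (0.00, -18.2). The virtual corner opposite F is at (-65.5, -18.2). Since A1 is tangent to VE there, HE ⟂ VE and tangency of A1 to PS means the radius HP is perpendicular to PS, with radius 6.0, so the center H sits 6.0 in from both sides at H = (-59.5, -12.2). That places the tangent points at E = (-65.5, -12.2) on VE and P = (-59.5, -18.2) on PS. Then |FE| = |E − F| = 66.6.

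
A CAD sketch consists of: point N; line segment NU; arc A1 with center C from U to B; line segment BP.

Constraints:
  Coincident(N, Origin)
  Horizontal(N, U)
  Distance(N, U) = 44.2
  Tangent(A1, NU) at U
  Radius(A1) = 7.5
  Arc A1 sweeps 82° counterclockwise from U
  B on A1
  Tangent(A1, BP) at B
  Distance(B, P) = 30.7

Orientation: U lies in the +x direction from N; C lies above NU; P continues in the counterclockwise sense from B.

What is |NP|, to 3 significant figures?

67.0

On A1, U sits at bearing -90° from C; an 82° counterclockwise sweep puts B at bearing -8°, so B = C + 7.5·(cos -8°, sin -8°) = (51.6, 6.46). The tangent condition forces CB to be normal to BP, so BP runs along (−sin -8°, cos -8°); with |BP| = 30.7, P = (55.9, 36.9). Then |NP| = |P − N| = 67.0.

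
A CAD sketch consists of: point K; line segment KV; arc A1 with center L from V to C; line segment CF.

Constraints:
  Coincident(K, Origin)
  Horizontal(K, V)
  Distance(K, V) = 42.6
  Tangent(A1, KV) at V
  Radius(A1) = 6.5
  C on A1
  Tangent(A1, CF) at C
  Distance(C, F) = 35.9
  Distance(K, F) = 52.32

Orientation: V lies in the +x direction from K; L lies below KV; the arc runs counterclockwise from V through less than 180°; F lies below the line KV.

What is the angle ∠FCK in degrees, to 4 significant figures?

92.38°

Checks: K = (0.00, 0.00) ✓; |LC| = 6.500 ✓; ∠(LC, CF) = 90.00° ✓; |CF| = 35.90 ✓; |KF| = 52.32 ✓.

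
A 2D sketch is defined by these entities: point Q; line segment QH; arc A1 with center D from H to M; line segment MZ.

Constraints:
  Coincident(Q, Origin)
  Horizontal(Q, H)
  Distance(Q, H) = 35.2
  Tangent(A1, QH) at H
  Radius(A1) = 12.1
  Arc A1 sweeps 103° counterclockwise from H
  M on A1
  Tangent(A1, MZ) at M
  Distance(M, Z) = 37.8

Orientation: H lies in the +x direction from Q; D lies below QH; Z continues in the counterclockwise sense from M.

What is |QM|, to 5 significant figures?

27.708

Q is at the origin; QH is horizontal with |QH| = 35.2 and H on the +x side, so H = (35.200, 0.0000). Since A1 is tangent to QH there, DH ⟂ QH, so D = H + (0, -12.1) = (35.200, -12.100). On A1, H sits at bearing 90° from D; a 103° counterclockwise sweep puts M at bearing 193°, so M = D + 12.1·(cos 193°, sin 193°) = (23.410, -14.822). Then |QM| = |M − Q| = 27.708.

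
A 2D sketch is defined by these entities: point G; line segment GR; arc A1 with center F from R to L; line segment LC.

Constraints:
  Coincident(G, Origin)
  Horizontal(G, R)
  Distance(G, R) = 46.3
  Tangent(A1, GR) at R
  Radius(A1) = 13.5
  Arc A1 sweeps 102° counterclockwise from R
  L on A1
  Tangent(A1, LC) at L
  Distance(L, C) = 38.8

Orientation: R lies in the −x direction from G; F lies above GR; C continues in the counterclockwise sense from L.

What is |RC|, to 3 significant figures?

54.5

On A1, R sits at bearing -90° from F; a 102° counterclockwise sweep puts L at bearing 12°, so L = F + 13.5·(cos 12°, sin 12°) = (-33.1, 16.3). Tangency of A1 to LC means the radius FL is perpendicular to LC, so LC runs along (−sin 12°, cos 12°); with |LC| = 38.8, C = (-41.2, 54.3). Then |RC| = |C − R| = 54.5.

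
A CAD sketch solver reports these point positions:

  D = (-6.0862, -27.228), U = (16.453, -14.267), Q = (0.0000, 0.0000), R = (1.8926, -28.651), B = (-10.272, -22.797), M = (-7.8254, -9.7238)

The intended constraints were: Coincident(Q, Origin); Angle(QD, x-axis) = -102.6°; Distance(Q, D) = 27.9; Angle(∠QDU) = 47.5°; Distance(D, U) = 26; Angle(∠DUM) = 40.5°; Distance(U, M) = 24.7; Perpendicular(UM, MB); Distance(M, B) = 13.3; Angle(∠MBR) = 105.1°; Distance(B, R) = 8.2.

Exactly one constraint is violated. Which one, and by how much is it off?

Distance(B, R) = 8.2 — off by 5.30.

Q = (0.00, 0.00) ✓; QD at -102.6° ✓; |QD| = 27.90 ✓; ∠QDU = 47.50° ✓; |DU| = 26.00 ✓; ∠DUM = 40.50° ✓; |UM| = 24.70 ✓; ∠(UM, MB) = 90.00° ✓; |MB| = 13.30 ✓; ∠MBR = 105.1° ✓; |BR| = 13.50 ✗.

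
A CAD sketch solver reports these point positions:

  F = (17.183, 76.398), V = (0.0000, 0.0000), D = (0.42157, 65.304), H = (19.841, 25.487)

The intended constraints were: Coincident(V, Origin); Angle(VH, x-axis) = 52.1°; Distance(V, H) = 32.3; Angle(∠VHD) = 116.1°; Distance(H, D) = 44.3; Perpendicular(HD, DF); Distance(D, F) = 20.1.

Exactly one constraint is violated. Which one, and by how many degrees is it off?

Perpendicular(HD, DF) — off by 7.50°.

V = (0.00, 0.00) ✓; VH at 52.10° ✓; |VH| = 32.30 ✓; ∠VHD = 116.1° ✓; |HD| = 44.30 ✓; ∠(HD, DF) = 82.50° ✗; |DF| = 20.10 ✓.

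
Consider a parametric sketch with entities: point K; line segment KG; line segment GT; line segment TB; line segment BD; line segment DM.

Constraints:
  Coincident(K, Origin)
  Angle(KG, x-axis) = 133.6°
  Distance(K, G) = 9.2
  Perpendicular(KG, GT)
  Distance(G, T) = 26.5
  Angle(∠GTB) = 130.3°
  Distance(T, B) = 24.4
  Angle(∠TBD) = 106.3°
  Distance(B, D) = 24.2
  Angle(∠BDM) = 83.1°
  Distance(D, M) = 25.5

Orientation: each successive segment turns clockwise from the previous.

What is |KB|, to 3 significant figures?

43.3

K is at the origin; KG runs at 133.6° with length 9.2, so G = (-6.34, 6.66). KG is perpendicular to GT, so GT runs at 43.6°; with |GT| = 26.5, T = (12.8, 24.9). ∠GTB = 130.3° gives TB at -6.10° from the x-axis; with |TB| = 24.4, B = (37.1, 22.3). Then |KB| = |B − K| = 43.3.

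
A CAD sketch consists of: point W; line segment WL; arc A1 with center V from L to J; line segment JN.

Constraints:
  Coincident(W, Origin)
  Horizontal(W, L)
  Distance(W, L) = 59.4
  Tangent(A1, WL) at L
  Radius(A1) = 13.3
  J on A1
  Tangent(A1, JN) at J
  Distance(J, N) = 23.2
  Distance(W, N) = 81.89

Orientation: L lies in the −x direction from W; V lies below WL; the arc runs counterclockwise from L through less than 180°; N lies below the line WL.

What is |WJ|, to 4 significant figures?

73.81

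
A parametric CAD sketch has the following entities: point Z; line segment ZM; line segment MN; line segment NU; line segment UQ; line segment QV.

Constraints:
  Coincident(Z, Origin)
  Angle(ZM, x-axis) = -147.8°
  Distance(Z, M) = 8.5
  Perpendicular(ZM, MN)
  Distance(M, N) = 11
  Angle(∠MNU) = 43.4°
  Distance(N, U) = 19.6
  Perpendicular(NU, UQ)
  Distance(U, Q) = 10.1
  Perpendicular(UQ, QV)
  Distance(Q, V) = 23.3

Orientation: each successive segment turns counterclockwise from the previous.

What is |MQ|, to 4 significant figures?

11.88

∠MNU = 43.4° gives NU at 78.80° from the x-axis; with |NU| = 19.6, U = (2.476, 5.389). NU ⟂ UQ, so UQ runs at 168.8°; with |UQ| = 10.1, Q = (-7.432, 7.351). Then |MQ| = |Q − M| = 11.88.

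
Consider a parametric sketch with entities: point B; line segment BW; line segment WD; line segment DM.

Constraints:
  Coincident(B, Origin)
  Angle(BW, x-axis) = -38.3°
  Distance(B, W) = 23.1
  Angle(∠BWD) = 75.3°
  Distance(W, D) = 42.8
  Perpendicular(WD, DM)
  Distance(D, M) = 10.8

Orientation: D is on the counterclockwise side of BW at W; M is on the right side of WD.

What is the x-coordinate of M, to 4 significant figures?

45.16

∠BWD = 75.3°, so WD runs at -38.3° + (180° − 75.3°) = 66.40° from the x-axis; with |WD| = 42.8, D = W + 42.8·(cos 66.40°, sin 66.40°) = (35.26, 24.90). WD ⟂ DM; with |DM| = 10.8 on the right of WD, M = D + 10.8·(0.9164, -0.4003) = (45.16, 20.58). So M.x = 45.16.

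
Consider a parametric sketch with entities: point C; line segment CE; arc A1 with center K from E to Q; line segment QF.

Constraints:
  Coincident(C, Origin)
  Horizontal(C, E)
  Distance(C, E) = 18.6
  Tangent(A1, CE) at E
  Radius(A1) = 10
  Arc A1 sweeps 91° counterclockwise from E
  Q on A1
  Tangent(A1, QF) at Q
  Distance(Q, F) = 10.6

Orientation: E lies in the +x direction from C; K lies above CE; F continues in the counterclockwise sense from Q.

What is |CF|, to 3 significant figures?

35.2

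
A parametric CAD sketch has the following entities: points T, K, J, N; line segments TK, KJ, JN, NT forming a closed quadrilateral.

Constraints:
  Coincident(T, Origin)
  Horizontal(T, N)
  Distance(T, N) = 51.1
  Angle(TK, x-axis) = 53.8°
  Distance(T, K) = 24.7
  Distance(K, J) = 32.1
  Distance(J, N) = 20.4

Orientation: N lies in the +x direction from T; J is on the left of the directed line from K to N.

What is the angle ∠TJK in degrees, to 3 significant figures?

23.1°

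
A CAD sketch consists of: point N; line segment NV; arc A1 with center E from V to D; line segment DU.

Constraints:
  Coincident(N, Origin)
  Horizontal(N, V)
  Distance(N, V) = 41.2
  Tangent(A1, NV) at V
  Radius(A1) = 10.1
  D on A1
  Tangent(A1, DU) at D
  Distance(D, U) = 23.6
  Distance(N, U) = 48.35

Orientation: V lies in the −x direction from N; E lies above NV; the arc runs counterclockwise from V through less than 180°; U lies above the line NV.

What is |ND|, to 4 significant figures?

33.11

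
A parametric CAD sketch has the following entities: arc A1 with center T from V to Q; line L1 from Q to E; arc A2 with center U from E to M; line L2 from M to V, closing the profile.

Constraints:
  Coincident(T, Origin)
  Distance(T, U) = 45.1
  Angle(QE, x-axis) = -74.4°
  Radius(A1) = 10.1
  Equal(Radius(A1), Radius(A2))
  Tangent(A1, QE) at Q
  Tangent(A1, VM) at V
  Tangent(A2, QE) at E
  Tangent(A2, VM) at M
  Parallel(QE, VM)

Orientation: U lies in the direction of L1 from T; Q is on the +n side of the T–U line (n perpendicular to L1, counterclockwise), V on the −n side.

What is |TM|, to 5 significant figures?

46.217

The slot axis is L1's direction at -74.4°, so u = (cos -74.4°, sin -74.4°) = (0.26892, -0.96316) and n = (−sin -74.4°, cos -74.4°) = (0.96316, 0.26892). T is at the origin and U lies 45.1 along u from T, so U = 45.1·u = (12.128, -43.439). Tangency of A1 to both parallel lines with radius 10.1 puts Q and V at T ± 10.1·n: Q = (9.7279, 2.7161), V = (-9.7279, -2.7161). Equal radii place E and M the same way about U: E = U + 10.1·n = (21.856, -40.723), M = U − 10.1·n = (2.4003, -46.155). Then |TM| = |M − T| = 46.217.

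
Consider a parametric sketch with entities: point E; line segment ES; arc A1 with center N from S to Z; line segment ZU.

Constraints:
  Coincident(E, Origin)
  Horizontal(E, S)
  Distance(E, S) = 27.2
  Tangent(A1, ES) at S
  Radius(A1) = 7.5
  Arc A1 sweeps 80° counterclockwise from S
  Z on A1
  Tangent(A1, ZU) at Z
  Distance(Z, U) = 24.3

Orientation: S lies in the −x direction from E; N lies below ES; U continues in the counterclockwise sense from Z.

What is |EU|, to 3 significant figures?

49.1

On A1, S sits at bearing 90° from N; an 80° counterclockwise sweep puts Z at bearing 170°, so Z = N + 7.5·(cos 170°, sin 170°) = (-34.6, -6.20). Tangency of A1 to ZU means the radius NZ is perpendicular to ZU, so ZU runs along (−sin 170°, cos 170°); with |ZU| = 24.3, U = (-38.8, -30.1). Then |EU| = |U − E| = 49.1.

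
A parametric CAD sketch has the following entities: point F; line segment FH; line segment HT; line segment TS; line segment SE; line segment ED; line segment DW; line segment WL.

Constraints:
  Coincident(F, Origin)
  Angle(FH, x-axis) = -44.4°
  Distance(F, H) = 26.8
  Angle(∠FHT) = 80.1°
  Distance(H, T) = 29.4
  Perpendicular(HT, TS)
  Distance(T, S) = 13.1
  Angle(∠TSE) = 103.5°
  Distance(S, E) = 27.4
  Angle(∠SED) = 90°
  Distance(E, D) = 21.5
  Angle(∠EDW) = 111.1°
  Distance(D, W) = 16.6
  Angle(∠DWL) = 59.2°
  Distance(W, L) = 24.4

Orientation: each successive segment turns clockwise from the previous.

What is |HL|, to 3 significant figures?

18.8

∠EDW = 111.1° gives DW at -110° from the x-axis; with |DW| = 16.6, W = (16.2, -34.2). ∠DWL = 59.2° gives WL at 130° from the x-axis; with |WL| = 24.4, L = (0.691, -15.4). Then |HL| = |L − H| = 18.8.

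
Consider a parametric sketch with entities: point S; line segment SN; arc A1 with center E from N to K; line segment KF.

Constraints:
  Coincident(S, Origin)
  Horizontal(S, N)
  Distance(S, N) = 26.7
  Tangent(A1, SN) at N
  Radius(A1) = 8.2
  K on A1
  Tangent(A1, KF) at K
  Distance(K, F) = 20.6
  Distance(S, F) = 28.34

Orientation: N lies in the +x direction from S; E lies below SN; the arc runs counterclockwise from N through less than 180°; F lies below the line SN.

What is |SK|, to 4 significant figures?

19.73

Checks: |EK| = 8.200 ✓; ∠(EK, KF) = 90.00° ✓; |KF| = 20.60 ✓; |SF| = 28.34 ✓.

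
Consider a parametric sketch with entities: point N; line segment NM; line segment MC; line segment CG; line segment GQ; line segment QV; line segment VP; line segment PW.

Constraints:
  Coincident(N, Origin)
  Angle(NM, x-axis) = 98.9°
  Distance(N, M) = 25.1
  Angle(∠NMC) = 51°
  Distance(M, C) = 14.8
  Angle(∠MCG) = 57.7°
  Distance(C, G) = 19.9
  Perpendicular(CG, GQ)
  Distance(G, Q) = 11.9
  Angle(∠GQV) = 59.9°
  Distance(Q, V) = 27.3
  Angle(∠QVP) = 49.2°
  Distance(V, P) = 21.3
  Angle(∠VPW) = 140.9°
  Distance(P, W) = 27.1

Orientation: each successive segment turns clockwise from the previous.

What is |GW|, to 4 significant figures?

21.98

N is at the origin; NM runs at 98.9° with length 25.1, so M = (-3.883, 24.80). ∠NMC = 51.0° gives MC at -30.10° from the x-axis; with |MC| = 14.8, C = (8.921, 17.38). ∠MCG = 57.7° gives CG at -152.4° from the x-axis; with |CG| = 19.9, G = (-8.714, 8.156). CG ⟂ GQ, so GQ runs at 117.6°; with |GQ| = 11.9, Q = (-14.23, 18.70). ∠GQV = 59.9° gives QV at -2.500° from the x-axis; with |QV| = 27.3, V = (13.05, 17.51). ∠QVP = 49.2° gives VP at -133.3° from the x-axis; with |VP| = 21.3, P = (-1.562, 2.009). ∠VPW = 140.9° gives PW at -172.4° from the x-axis; with |PW| = 27.1, W = (-28.42, -1.575). Then |GW| = |W − G| = 21.98.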